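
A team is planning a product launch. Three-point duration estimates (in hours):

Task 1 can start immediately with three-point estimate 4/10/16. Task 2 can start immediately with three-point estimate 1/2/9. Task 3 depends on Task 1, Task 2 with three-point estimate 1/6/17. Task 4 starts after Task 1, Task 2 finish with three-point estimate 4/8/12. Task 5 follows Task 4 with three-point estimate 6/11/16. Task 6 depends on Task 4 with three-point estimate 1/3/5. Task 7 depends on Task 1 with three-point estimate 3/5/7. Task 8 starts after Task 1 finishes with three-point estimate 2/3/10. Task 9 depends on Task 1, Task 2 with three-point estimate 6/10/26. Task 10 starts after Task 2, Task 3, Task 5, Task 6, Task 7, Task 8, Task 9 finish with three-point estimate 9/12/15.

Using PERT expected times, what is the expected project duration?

41 hours

te_Task 1 = (4 + 4·10 + 16)/6 = 60/6 = 10
te_Task 2 = (1 + 4·2 + 9)/6 = 18/6 = 3
te_Task 3 = (1 + 4·6 + 17)/6 = 42/6 = 7
te_Task 4 = (4 + 4·8 + 12)/6 = 48/6 = 8
te_Task 5 = (6 + 4·11 + 16)/6 = 66/6 = 11
te_Task 6 = (1 + 4·3 + 5)/6 = 18/6 = 3
te_Task 7 = (3 + 4·5 + 7)/6 = 30/6 = 5
te_Task 8 = (2 + 4·3 + 10)/6 = 24/6 = 4
te_Task 9 = (6 + 4·10 + 26)/6 = 72/6 = 12
te_Task 10 = (9 + 4·12 + 15)/6 = 72/6 = 12

Forward pass:
ES_Task 1 = 0; EF_Task 1 = 10
ES_Task 2 = 0; EF_Task 2 = 3
ES_Task 3 = max(EF_Task 1=10, EF_Task 2=3) = 10; EF_Task 3 = 10+7 = 17
ES_Task 4 = max(EF_Task 1=10, EF_Task 2=3) = 10; EF_Task 4 = 10+8 = 18
ES_Task 5 = 18; EF_Task 5 = 18+11 = 29
ES_Task 6 = 18; EF_Task 6 = 18+3 = 21
ES_Task 7 = 10; EF_Task 7 = 10+5 = 15
ES_Task 8 = 10; EF_Task 8 = 10+4 = 14
ES_Task 9 = max(EF_Task 1=10, EF_Task 2=3) = 10; EF_Task 9 = 10+12 = 22
ES_Task 10 = max(EF_Task 2=3, EF_Task 3=17, EF_Task 5=29, EF_Task 6=21, EF_Task 7=15, EF_Task 8=14, EF_Task 9=22) = 29; EF_Task 10 = 29+12 = 41
Expected project duration μ = 41 hours. Critical path: Task 1 → Task 4 → Task 5 → Task 10.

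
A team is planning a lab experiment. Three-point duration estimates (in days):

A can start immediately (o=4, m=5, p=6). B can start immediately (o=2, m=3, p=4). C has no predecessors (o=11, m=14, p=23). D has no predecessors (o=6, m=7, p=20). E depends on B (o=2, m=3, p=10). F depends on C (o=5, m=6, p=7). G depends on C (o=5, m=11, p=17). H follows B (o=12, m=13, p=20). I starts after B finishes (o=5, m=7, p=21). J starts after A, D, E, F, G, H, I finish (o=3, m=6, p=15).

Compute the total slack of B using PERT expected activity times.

te_A = (4 + 4·5 + 6)/6 = 30/6 = 5
te_B = (2 + 4·3 + 4)/6 = 18/6 = 3
te_C = (11 + 4·14 + 23)/6 = 90/6 = 15
te_D = (6 + 4·7 + 20)/6 = 54/6 = 9
te_E = (2 + 4·3 + 10)/6 = 24/6 = 4
te_F = (5 + 4·6 + 7)/6 = 36/6 = 6
te_G = (5 + 4·11 + 17)/6 = 66/6 = 11
te_H = (12 + 4·13 + 20)/6 = 84/6 = 14
te_I = (5 + 4·7 + 21)/6 = 54/6 = 9
te_J = (3 + 4·6 + 15)/6 = 42/6 = 7

Forward pass:
ES_A = 0; EF_A = 5
ES_B = 0; EF_B = 3
ES_C = 0; EF_C = 15
ES_D = 0; EF_D = 9
ES_E = 3; EF_E = 3+4 = 7
ES_F = 15; EF_F = 15+6 = 21
ES_G = 15; EF_G = 15+11 = 26
ES_H = 3; EF_H = 3+14 = 17
ES_I = 3; EF_I = 3+9 = 12
ES_J = max(EF_A=5, EF_D=9, EF_E=7, EF_F=21, EF_G=26, EF_H=17, EF_I=12) = 26; EF_J = 26+7 = 33
Expected project duration μ = 33 days. Critical path: C → G → J.

Backward pass:
LF_J = 33; LS_J = 33−7 = 26
LF_I = LS_J = 26; LS_I = 26−9 = 17
LF_H = LS_J = 26; LS_H = 26−14 = 12
LF_G = LS_J = 26; LS_G = 26−11 = 15
LF_F = LS_J = 26; LS_F = 26−6 = 20
LF_E = LS_J = 26; LS_E = 26−4 = 22
LF_D = LS_J = 26; LS_D = 26−9 = 17
LF_C = min(LS_F=20, LS_G=15) = 15; LS_C = 15−15 = 0
LF_B = min(LS_E=22, LS_H=12, LS_I=17) = 12; LS_B = 12−3 = 9
LF_A = LS_J = 26; LS_A = 26−5 = 21
Slack_B = LS_B − ES_B = 9 − 0 = 9

9 days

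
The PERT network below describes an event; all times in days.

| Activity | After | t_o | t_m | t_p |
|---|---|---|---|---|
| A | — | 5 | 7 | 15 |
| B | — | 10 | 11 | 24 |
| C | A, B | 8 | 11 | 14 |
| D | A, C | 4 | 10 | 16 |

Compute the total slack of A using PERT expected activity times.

5 days

te_A = (5 + 4·7 + 15)/6 = 48/6 = 8
te_B = (10 + 4·11 + 24)/6 = 78/6 = 13
te_C = (8 + 4·11 + 14)/6 = 66/6 = 11
te_D = (4 + 4·10 + 16)/6 = 60/6 = 10

Forward pass:
ES_A = 0; EF_A = 8
ES_B = 0; EF_B = 13
ES_C = max(EF_A=8, EF_B=13) = 13; EF_C = 13+11 = 24
ES_D = max(EF_A=8, EF_C=24) = 24; EF_D = 24+10 = 34
Expected project duration μ = 34 days. Critical path: B → C → D.

Backward pass:
LF_D = 34; LS_D = 34−10 = 24
LF_C = LS_D = 24; LS_C = 24−11 = 13
LF_B = LS_C = 13; LS_B = 13−13 = 0
LF_A = min(LS_C=13, LS_D=24) = 13; LS_A = 13−8 = 5
Slack_A = LS_A − ES_A = 5 − 0 = 5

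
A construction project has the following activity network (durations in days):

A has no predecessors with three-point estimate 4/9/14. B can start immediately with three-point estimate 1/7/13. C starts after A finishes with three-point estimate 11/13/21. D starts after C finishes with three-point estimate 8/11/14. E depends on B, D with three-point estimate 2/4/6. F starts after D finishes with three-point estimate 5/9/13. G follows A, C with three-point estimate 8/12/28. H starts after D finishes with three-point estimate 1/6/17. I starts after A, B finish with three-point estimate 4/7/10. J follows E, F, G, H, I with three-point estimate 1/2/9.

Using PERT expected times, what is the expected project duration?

46 days

te_A = (4 + 4·9 + 14)/6 = 54/6 = 9
te_B = (1 + 4·7 + 13)/6 = 42/6 = 7
te_C = (11 + 4·13 + 21)/6 = 84/6 = 14
te_D = (8 + 4·11 + 14)/6 = 66/6 = 11
te_E = (2 + 4·4 + 6)/6 = 24/6 = 4
te_F = (5 + 4·9 + 13)/6 = 54/6 = 9
te_G = (8 + 4·12 + 28)/6 = 84/6 = 14
te_H = (1 + 4·6 + 17)/6 = 42/6 = 7
te_I = (4 + 4·7 + 10)/6 = 42/6 = 7
te_J = (1 + 4·2 + 9)/6 = 18/6 = 3

Forward pass:
ES_A = 0; EF_A = 9
ES_B = 0; EF_B = 7
ES_C = 9; EF_C = 9+14 = 23
ES_D = 23; EF_D = 23+11 = 34
ES_E = max(EF_B=7, EF_D=34) = 34; EF_E = 34+4 = 38
ES_F = 34; EF_F = 34+9 = 43
ES_G = max(EF_A=9, EF_C=23) = 23; EF_G = 23+14 = 37
ES_H = 34; EF_H = 34+7 = 41
ES_I = max(EF_A=9, EF_B=7) = 9; EF_I = 9+7 = 16
ES_J = max(EF_E=38, EF_F=43, EF_G=37, EF_H=41, EF_I=16) = 43; EF_J = 43+3 = 46
Expected project duration μ = 46 days. Critical path: A → C → D → F → J.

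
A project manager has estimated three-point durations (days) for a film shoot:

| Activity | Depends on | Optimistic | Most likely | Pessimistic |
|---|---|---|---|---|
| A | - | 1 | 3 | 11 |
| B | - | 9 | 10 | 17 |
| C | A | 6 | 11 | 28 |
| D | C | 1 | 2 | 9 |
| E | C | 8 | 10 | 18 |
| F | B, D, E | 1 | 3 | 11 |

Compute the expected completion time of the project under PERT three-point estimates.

32 days

te_A = (1 + 4·3 + 11)/6 = 24/6 = 4
te_B = (9 + 4·10 + 17)/6 = 66/6 = 11
te_C = (6 + 4·11 + 28)/6 = 78/6 = 13
te_D = (1 + 4·2 + 9)/6 = 18/6 = 3
te_E = (8 + 4·10 + 18)/6 = 66/6 = 11
te_F = (1 + 4·3 + 11)/6 = 24/6 = 4

Forward pass:
ES_A = 0; EF_A = 4
ES_B = 0; EF_B = 11
ES_C = 4; EF_C = 4+13 = 17
ES_D = 17; EF_D = 17+3 = 20
ES_E = 17; EF_E = 17+11 = 28
ES_F = max(EF_B=11, EF_D=20, EF_E=28) = 28; EF_F = 28+4 = 32
Expected project duration μ = 32 days. Critical path: A → C → E → F.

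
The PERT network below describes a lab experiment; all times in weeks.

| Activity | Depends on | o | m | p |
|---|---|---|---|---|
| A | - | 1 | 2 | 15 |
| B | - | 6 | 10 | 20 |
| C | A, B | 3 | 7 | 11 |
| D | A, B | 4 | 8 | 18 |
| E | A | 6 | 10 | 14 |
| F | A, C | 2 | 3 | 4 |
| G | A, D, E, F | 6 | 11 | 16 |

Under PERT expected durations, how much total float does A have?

te_A = (1 + 4·2 + 15)/6 = 24/6 = 4
te_B = (6 + 4·10 + 20)/6 = 66/6 = 11
te_C = (3 + 4·7 + 11)/6 = 42/6 = 7
te_D = (4 + 4·8 + 18)/6 = 54/6 = 9
te_E = (6 + 4·10 + 14)/6 = 60/6 = 10
te_F = (2 + 4·3 + 4)/6 = 18/6 = 3
te_G = (6 + 4·11 + 16)/6 = 66/6 = 11

Forward pass:
ES_A = 0; EF_A = 4
ES_B = 0; EF_B = 11
ES_C = max(EF_A=4, EF_B=11) = 11; EF_C = 11+7 = 18
ES_D = max(EF_A=4, EF_B=11) = 11; EF_D = 11+9 = 20
ES_E = 4; EF_E = 4+10 = 14
ES_F = max(EF_A=4, EF_C=18) = 18; EF_F = 18+3 = 21
ES_G = max(EF_A=4, EF_D=20, EF_E=14, EF_F=21) = 21; EF_G = 21+11 = 32
Expected project duration μ = 32 weeks. Critical path: B → C → F → G.

Backward pass:
LF_G = 32; LS_G = 32−11 = 21
LF_F = LS_G = 21; LS_F = 21−3 = 18
LF_E = LS_G = 21; LS_E = 21−10 = 11
LF_D = LS_G = 21; LS_D = 21−9 = 12
LF_C = LS_F = 18; LS_C = 18−7 = 11
LF_B = min(LS_C=11, LS_D=12) = 11; LS_B = 11−11 = 0
LF_A = min(LS_C=11, LS_D=12, LS_E=11, LS_F=18, LS_G=21) = 11; LS_A = 11−4 = 7
Slack_A = LS_A − ES_A = 7 − 0 = 7

7 weeks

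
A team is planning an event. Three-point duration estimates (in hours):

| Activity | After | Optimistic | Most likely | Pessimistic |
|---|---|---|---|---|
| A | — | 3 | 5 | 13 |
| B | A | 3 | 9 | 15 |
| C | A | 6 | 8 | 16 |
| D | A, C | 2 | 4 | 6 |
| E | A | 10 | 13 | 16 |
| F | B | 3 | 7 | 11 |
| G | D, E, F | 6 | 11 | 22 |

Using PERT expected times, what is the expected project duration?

34 hours

te_A = (3 + 4·5 + 13)/6 = 36/6 = 6
te_B = (3 + 4·9 + 15)/6 = 54/6 = 9
te_C = (6 + 4·8 + 16)/6 = 54/6 = 9
te_D = (2 + 4·4 + 6)/6 = 24/6 = 4
te_E = (10 + 4·13 + 16)/6 = 78/6 = 13
te_F = (3 + 4·7 + 11)/6 = 42/6 = 7
te_G = (6 + 4·11 + 22)/6 = 72/6 = 12

Forward pass:
ES_A = 0; EF_A = 6
ES_B = 6; EF_B = 6+9 = 15
ES_C = 6; EF_C = 6+9 = 15
ES_D = max(EF_A=6, EF_C=15) = 15; EF_D = 15+4 = 19
ES_E = 6; EF_E = 6+13 = 19
ES_F = 15; EF_F = 15+7 = 22
ES_G = max(EF_D=19, EF_E=19, EF_F=22) = 22; EF_G = 22+12 = 34
Expected project duration μ = 34 hours. Critical path: A → B → F → G.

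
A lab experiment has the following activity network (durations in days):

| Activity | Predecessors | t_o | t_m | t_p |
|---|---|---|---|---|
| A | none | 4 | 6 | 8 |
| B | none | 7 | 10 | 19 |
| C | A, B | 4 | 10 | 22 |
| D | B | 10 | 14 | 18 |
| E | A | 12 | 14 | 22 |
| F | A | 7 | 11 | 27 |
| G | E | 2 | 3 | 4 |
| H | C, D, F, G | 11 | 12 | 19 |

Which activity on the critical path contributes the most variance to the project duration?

te_A = (4 + 4·6 + 8)/6 = 36/6 = 6; σ²_A = ((8−4)/6)² = 0.444
te_B = (7 + 4·10 + 19)/6 = 66/6 = 11; σ²_B = ((19−7)/6)² = 4.000
te_C = (4 + 4·10 + 22)/6 = 66/6 = 11; σ²_C = ((22−4)/6)² = 9.000
te_D = (10 + 4·14 + 18)/6 = 84/6 = 14; σ²_D = ((18−10)/6)² = 1.778
te_E = (12 + 4·14 + 22)/6 = 90/6 = 15; σ²_E = ((22−12)/6)² = 2.778
te_F = (7 + 4·11 + 27)/6 = 78/6 = 13; σ²_F = ((27−7)/6)² = 11.111
te_G = (2 + 4·3 + 4)/6 = 18/6 = 3; σ²_G = ((4−2)/6)² = 0.111
te_H = (11 + 4·12 + 19)/6 = 78/6 = 13; σ²_H = ((19−11)/6)² = 1.778

Forward pass:
ES_A = 0; EF_A = 6
ES_B = 0; EF_B = 11
ES_C = max(EF_A=6, EF_B=11) = 11; EF_C = 11+11 = 22
ES_D = 11; EF_D = 11+14 = 25
ES_E = 6; EF_E = 6+15 = 21
ES_F = 6; EF_F = 6+13 = 19
ES_G = 21; EF_G = 21+3 = 24
ES_H = max(EF_C=22, EF_D=25, EF_F=19, EF_G=24) = 25; EF_H = 25+13 = 38
Expected project duration μ = 38 days. Critical path: B → D → H.

Variances on critical path: σ²_B=4.000, σ²_D=1.778, σ²_H=1.778.
Largest is σ²_B = 4.000.

B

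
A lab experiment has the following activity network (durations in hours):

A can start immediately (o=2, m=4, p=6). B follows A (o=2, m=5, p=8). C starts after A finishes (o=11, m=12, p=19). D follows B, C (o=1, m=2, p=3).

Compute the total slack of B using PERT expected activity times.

te_A = (2 + 4·4 + 6)/6 = 24/6 = 4
te_B = (2 + 4·5 + 8)/6 = 30/6 = 5
te_C = (11 + 4·12 + 19)/6 = 78/6 = 13
te_D = (1 + 4·2 + 3)/6 = 12/6 = 2

Forward pass:
ES_A = 0; EF_A = 4
ES_B = 4; EF_B = 4+5 = 9
ES_C = 4; EF_C = 4+13 = 17
ES_D = max(EF_B=9, EF_C=17) = 17; EF_D = 17+2 = 19
Expected project duration μ = 19 hours. Critical path: A → C → D.

Backward pass:
LF_D = 19; LS_D = 19−2 = 17
LF_C = LS_D = 17; LS_C = 17−13 = 4
LF_B = LS_D = 17; LS_B = 17−5 = 12
LF_A = min(LS_B=12, LS_C=4) = 4; LS_A = 4−4 = 0
Slack_B = LS_B − ES_B = 12 − 4 = 8

8 hours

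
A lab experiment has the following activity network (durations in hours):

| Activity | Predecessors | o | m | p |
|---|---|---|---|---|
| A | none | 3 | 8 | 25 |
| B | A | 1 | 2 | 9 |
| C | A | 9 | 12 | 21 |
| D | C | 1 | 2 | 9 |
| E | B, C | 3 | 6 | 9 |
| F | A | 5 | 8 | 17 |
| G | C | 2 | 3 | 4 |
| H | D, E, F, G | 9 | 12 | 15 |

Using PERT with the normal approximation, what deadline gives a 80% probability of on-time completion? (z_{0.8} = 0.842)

44.7 hours

te_A = (3 + 4·8 + 25)/6 = 60/6 = 10; σ²_A = ((25−3)/6)² = 13.444
te_B = (1 + 4·2 + 9)/6 = 18/6 = 3; σ²_B = ((9−1)/6)² = 1.778
te_C = (9 + 4·12 + 21)/6 = 78/6 = 13; σ²_C = ((21−9)/6)² = 4.000
te_D = (1 + 4·2 + 9)/6 = 18/6 = 3; σ²_D = ((9−1)/6)² = 1.778
te_E = (3 + 4·6 + 9)/6 = 36/6 = 6; σ²_E = ((9−3)/6)² = 1.000
te_F = (5 + 4·8 + 17)/6 = 54/6 = 9; σ²_F = ((17−5)/6)² = 4.000
te_G = (2 + 4·3 + 4)/6 = 18/6 = 3; σ²_G = ((4−2)/6)² = 0.111
te_H = (9 + 4·12 + 15)/6 = 72/6 = 12; σ²_H = ((15−9)/6)² = 1.000

Forward pass:
ES_A = 0; EF_A = 10
ES_B = 10; EF_B = 10+3 = 13
ES_C = 10; EF_C = 10+13 = 23
ES_D = 23; EF_D = 23+3 = 26
ES_E = max(EF_B=13, EF_C=23) = 23; EF_E = 23+6 = 29
ES_F = 10; EF_F = 10+9 = 19
ES_G = 23; EF_G = 23+3 = 26
ES_H = max(EF_D=26, EF_E=29, EF_F=19, EF_G=26) = 29; EF_H = 29+12 = 41
Expected project duration μ = 41 hours. Critical path: A → C → E → H.

Variance along critical path = 13.444 + 4.000 + 1.000 + 1.000 = 19.444; σ = 4.410 hours.
D = μ + z·σ = 41 + 0.842·4.410 = 44.7 hours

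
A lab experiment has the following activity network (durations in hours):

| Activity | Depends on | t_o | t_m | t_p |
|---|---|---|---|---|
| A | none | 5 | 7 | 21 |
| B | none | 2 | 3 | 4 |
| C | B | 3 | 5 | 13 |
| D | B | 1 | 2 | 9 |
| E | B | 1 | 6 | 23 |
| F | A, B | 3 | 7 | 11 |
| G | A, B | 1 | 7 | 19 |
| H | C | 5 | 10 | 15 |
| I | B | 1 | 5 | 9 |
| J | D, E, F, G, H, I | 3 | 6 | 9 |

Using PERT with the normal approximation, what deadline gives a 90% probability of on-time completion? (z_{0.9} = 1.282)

te_A = (5 + 4·7 + 21)/6 = 54/6 = 9; σ²_A = ((21−5)/6)² = 7.111
te_B = (2 + 4·3 + 4)/6 = 18/6 = 3; σ²_B = ((4−2)/6)² = 0.111
te_C = (3 + 4·5 + 13)/6 = 36/6 = 6; σ²_C = ((13−3)/6)² = 2.778
te_D = (1 + 4·2 + 9)/6 = 18/6 = 3; σ²_D = ((9−1)/6)² = 1.778
te_E = (1 + 4·6 + 23)/6 = 48/6 = 8; σ²_E = ((23−1)/6)² = 13.444
te_F = (3 + 4·7 + 11)/6 = 42/6 = 7; σ²_F = ((11−3)/6)² = 1.778
te_G = (1 + 4·7 + 19)/6 = 48/6 = 8; σ²_G = ((19−1)/6)² = 9.000
te_H = (5 + 4·10 + 15)/6 = 60/6 = 10; σ²_H = ((15−5)/6)² = 2.778
te_I = (1 + 4·5 + 9)/6 = 30/6 = 5; σ²_I = ((9−1)/6)² = 1.778
te_J = (3 + 4·6 + 9)/6 = 36/6 = 6; σ²_J = ((9−3)/6)² = 1.000

Forward pass:
ES_A = 0; EF_A = 9
ES_B = 0; EF_B = 3
ES_C = 3; EF_C = 3+6 = 9
ES_D = 3; EF_D = 3+3 = 6
ES_E = 3; EF_E = 3+8 = 11
ES_F = max(EF_A=9, EF_B=3) = 9; EF_F = 9+7 = 16
ES_G = max(EF_A=9, EF_B=3) = 9; EF_G = 9+8 = 17
ES_H = 9; EF_H = 9+10 = 19
ES_I = 3; EF_I = 3+5 = 8
ES_J = max(EF_D=6, EF_E=11, EF_F=16, EF_G=17, EF_H=19, EF_I=8) = 19; EF_J = 19+6 = 25
Expected project duration μ = 25 hours. Critical path: B → C → H → J.

Variance along critical path = 0.111 + 2.778 + 2.778 + 1.000 = 6.667; σ = 2.582 hours.
D = μ + z·σ = 25 + 1.282·2.582 = 28.3 hours

28.3 hours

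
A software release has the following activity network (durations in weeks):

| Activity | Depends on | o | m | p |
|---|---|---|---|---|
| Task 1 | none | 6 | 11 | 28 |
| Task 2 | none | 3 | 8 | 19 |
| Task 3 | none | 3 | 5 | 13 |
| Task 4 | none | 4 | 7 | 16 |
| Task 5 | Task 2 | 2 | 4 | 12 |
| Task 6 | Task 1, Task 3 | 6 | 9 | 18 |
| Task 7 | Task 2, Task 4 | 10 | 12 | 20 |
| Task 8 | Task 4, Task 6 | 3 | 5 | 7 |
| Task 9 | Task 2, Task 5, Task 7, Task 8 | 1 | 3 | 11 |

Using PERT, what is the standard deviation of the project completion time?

te_Task 1 = (6 + 4·11 + 28)/6 = 78/6 = 13; σ²_Task 1 = ((28−6)/6)² = 13.444
te_Task 2 = (3 + 4·8 + 19)/6 = 54/6 = 9; σ²_Task 2 = ((19−3)/6)² = 7.111
te_Task 3 = (3 + 4·5 + 13)/6 = 36/6 = 6; σ²_Task 3 = ((13−3)/6)² = 2.778
te_Task 4 = (4 + 4·7 + 16)/6 = 48/6 = 8; σ²_Task 4 = ((16−4)/6)² = 4.000
te_Task 5 = (2 + 4·4 + 12)/6 = 30/6 = 5; σ²_Task 5 = ((12−2)/6)² = 2.778
te_Task 6 = (6 + 4·9 + 18)/6 = 60/6 = 10; σ²_Task 6 = ((18−6)/6)² = 4.000
te_Task 7 = (10 + 4·12 + 20)/6 = 78/6 = 13; σ²_Task 7 = ((20−10)/6)² = 2.778
te_Task 8 = (3 + 4·5 + 7)/6 = 30/6 = 5; σ²_Task 8 = ((7−3)/6)² = 0.444
te_Task 9 = (1 + 4·3 + 11)/6 = 24/6 = 4; σ²_Task 9 = ((11−1)/6)² = 2.778

Forward pass:
ES_Task 1 = 0; EF_Task 1 = 13
ES_Task 2 = 0; EF_Task 2 = 9
ES_Task 3 = 0; EF_Task 3 = 6
ES_Task 4 = 0; EF_Task 4 = 8
ES_Task 5 = 9; EF_Task 5 = 9+5 = 14
ES_Task 6 = max(EF_Task 1=13, EF_Task 3=6) = 13; EF_Task 6 = 13+10 = 23
ES_Task 7 = max(EF_Task 2=9, EF_Task 4=8) = 9; EF_Task 7 = 9+13 = 22
ES_Task 8 = max(EF_Task 4=8, EF_Task 6=23) = 23; EF_Task 8 = 23+5 = 28
ES_Task 9 = max(EF_Task 2=9, EF_Task 5=14, EF_Task 7=22, EF_Task 8=28) = 28; EF_Task 9 = 28+4 = 32
Expected project duration μ = 32 weeks. Critical path: Task 1 → Task 6 → Task 8 → Task 9.

Variance along critical path = 13.444 + 4.000 + 0.444 + 2.778 = 20.667
σ = √20.667 = 4.546 weeks

4.55 weeks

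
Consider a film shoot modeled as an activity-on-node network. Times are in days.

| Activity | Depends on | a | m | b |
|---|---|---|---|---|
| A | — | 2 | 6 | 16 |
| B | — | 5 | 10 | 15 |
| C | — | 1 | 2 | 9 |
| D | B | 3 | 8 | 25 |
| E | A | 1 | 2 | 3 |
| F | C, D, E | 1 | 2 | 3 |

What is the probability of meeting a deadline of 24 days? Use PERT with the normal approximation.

0.690

te_A = (2 + 4·6 + 16)/6 = 42/6 = 7; σ²_A = ((16−2)/6)² = 5.444
te_B = (5 + 4·10 + 15)/6 = 60/6 = 10; σ²_B = ((15−5)/6)² = 2.778
te_C = (1 + 4·2 + 9)/6 = 18/6 = 3; σ²_C = ((9−1)/6)² = 1.778
te_D = (3 + 4·8 + 25)/6 = 60/6 = 10; σ²_D = ((25−3)/6)² = 13.444
te_E = (1 + 4·2 + 3)/6 = 12/6 = 2; σ²_E = ((3−1)/6)² = 0.111
te_F = (1 + 4·2 + 3)/6 = 12/6 = 2; σ²_F = ((3−1)/6)² = 0.111

Forward pass:
ES_A = 0; EF_A = 7
ES_B = 0; EF_B = 10
ES_C = 0; EF_C = 3
ES_D = 10; EF_D = 10+10 = 20
ES_E = 7; EF_E = 7+2 = 9
ES_F = max(EF_C=3, EF_D=20, EF_E=9) = 20; EF_F = 20+2 = 22
Expected project duration μ = 22 days. Critical path: B → D → F.

Variance along critical path = 2.778 + 13.444 + 0.111 = 16.333; σ = √16.333 = 4.041 days.
Z = (24 − 22) / 4.041 = 0.495
P(T ≤ 24) = Φ(0.495) ≈ 0.690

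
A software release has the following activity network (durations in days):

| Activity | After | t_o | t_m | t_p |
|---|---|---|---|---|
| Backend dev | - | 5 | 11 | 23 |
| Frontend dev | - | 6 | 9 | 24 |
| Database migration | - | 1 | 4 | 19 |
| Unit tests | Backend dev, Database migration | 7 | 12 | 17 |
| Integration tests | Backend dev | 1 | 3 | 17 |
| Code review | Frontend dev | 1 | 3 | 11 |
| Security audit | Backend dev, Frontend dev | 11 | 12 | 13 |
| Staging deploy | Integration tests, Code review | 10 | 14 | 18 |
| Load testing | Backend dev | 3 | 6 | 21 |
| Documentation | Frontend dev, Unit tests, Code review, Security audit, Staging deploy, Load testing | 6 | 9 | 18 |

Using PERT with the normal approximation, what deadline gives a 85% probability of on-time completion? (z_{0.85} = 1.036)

te_Backend dev = (5 + 4·11 + 23)/6 = 72/6 = 12; σ²_Backend dev = ((23−5)/6)² = 9.000
te_Frontend dev = (6 + 4·9 + 24)/6 = 66/6 = 11; σ²_Frontend dev = ((24−6)/6)² = 9.000
te_Database migration = (1 + 4·4 + 19)/6 = 36/6 = 6; σ²_Database migration = ((19−1)/6)² = 9.000
te_Unit tests = (7 + 4·12 + 17)/6 = 72/6 = 12; σ²_Unit tests = ((17−7)/6)² = 2.778
te_Integration tests = (1 + 4·3 + 17)/6 = 30/6 = 5; σ²_Integration tests = ((17−1)/6)² = 7.111
te_Code review = (1 + 4·3 + 11)/6 = 24/6 = 4; σ²_Code review = ((11−1)/6)² = 2.778
te_Security audit = (11 + 4·12 + 13)/6 = 72/6 = 12; σ²_Security audit = ((13−11)/6)² = 0.111
te_Staging deploy = (10 + 4·14 + 18)/6 = 84/6 = 14; σ²_Staging deploy = ((18−10)/6)² = 1.778
te_Load testing = (3 + 4·6 + 21)/6 = 48/6 = 8; σ²_Load testing = ((21−3)/6)² = 9.000
te_Documentation = (6 + 4·9 + 18)/6 = 60/6 = 10; σ²_Documentation = ((18−6)/6)² = 4.000

Forward pass:
ES_Backend dev = 0; EF_Backend dev = 12
ES_Frontend dev = 0; EF_Frontend dev = 11
ES_Database migration = 0; EF_Database migration = 6
ES_Unit tests = max(EF_Backend dev=12, EF_Database migration=6) = 12; EF_Unit tests = 12+12 = 24
ES_Integration tests = 12; EF_Integration tests = 12+5 = 17
ES_Code review = 11; EF_Code review = 11+4 = 15
ES_Security audit = max(EF_Backend dev=12, EF_Frontend dev=11) = 12; EF_Security audit = 12+12 = 24
ES_Staging deploy = max(EF_Integration tests=17, EF_Code review=15) = 17; EF_Staging deploy = 17+14 = 31
ES_Load testing = 12; EF_Load testing = 12+8 = 20
ES_Documentation = max(EF_Frontend dev=11, EF_Unit tests=24, EF_Code review=15, EF_Security audit=24, EF_Staging deploy=31, EF_Load testing=20) = 31; EF_Documentation = 31+10 = 41
Expected project duration μ = 41 days. Critical path: Backend dev → Integration tests → Staging deploy → Documentation.

Variance along critical path = 9.000 + 7.111 + 1.778 + 4.000 = 21.889; σ = 4.679 days.
D = μ + z·σ = 41 + 1.036·4.679 = 45.8 days

45.8 days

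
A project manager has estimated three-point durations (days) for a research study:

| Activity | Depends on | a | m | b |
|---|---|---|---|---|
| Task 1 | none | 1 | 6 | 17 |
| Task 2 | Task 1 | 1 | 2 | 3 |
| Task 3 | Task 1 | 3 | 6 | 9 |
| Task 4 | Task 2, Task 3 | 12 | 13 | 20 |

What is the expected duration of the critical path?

27 days

te_Task 1 = (1 + 4·6 + 17)/6 = 42/6 = 7
te_Task 2 = (1 + 4·2 + 3)/6 = 12/6 = 2
te_Task 3 = (3 + 4·6 + 9)/6 = 36/6 = 6
te_Task 4 = (12 + 4·13 + 20)/6 = 84/6 = 14

Forward pass:
ES_Task 1 = 0; EF_Task 1 = 7
ES_Task 2 = 7; EF_Task 2 = 7+2 = 9
ES_Task 3 = 7; EF_Task 3 = 7+6 = 13
ES_Task 4 = max(EF_Task 2=9, EF_Task 3=13) = 13; EF_Task 4 = 13+14 = 27
Expected project duration μ = 27 days. Critical path: Task 1 → Task 3 → Task 4.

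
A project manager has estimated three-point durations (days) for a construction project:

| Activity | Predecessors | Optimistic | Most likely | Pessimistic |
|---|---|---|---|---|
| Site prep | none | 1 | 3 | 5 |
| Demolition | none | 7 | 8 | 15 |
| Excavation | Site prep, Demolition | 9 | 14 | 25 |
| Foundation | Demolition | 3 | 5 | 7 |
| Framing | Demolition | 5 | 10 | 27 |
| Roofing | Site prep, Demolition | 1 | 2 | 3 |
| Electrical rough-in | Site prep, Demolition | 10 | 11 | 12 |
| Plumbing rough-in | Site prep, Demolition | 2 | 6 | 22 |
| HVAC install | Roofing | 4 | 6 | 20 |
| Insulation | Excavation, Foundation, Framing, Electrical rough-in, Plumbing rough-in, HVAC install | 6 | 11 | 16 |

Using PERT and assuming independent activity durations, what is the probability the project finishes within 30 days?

te_Site prep = (1 + 4·3 + 5)/6 = 18/6 = 3; σ²_Site prep = ((5−1)/6)² = 0.444
te_Demolition = (7 + 4·8 + 15)/6 = 54/6 = 9; σ²_Demolition = ((15−7)/6)² = 1.778
te_Excavation = (9 + 4·14 + 25)/6 = 90/6 = 15; σ²_Excavation = ((25−9)/6)² = 7.111
te_Foundation = (3 + 4·5 + 7)/6 = 30/6 = 5; σ²_Foundation = ((7−3)/6)² = 0.444
te_Framing = (5 + 4·10 + 27)/6 = 72/6 = 12; σ²_Framing = ((27−5)/6)² = 13.444
te_Roofing = (1 + 4·2 + 3)/6 = 12/6 = 2; σ²_Roofing = ((3−1)/6)² = 0.111
te_Electrical rough-in = (10 + 4·11 + 12)/6 = 66/6 = 11; σ²_Electrical rough-in = ((12−10)/6)² = 0.111
te_Plumbing rough-in = (2 + 4·6 + 22)/6 = 48/6 = 8; σ²_Plumbing rough-in = ((22−2)/6)² = 11.111
te_HVAC install = (4 + 4·6 + 20)/6 = 48/6 = 8; σ²_HVAC install = ((20−4)/6)² = 7.111
te_Insulation = (6 + 4·11 + 16)/6 = 66/6 = 11; σ²_Insulation = ((16−6)/6)² = 2.778

Forward pass:
ES_Site prep = 0; EF_Site prep = 3
ES_Demolition = 0; EF_Demolition = 9
ES_Excavation = max(EF_Site prep=3, EF_Demolition=9) = 9; EF_Excavation = 9+15 = 24
ES_Foundation = 9; EF_Foundation = 9+5 = 14
ES_Framing = 9; EF_Framing = 9+12 = 21
ES_Roofing = max(EF_Site prep=3, EF_Demolition=9) = 9; EF_Roofing = 9+2 = 11
ES_Electrical rough-in = max(EF_Site prep=3, EF_Demolition=9) = 9; EF_Electrical rough-in = 9+11 = 20
ES_Plumbing rough-in = max(EF_Site prep=3, EF_Demolition=9) = 9; EF_Plumbing rough-in = 9+8 = 17
ES_HVAC install = 11; EF_HVAC install = 11+8 = 19
ES_Insulation = max(EF_Excavation=24, EF_Foundation=14, EF_Framing=21, EF_Electrical rough-in=20, EF_Plumbing rough-in=17, EF_HVAC install=19) = 24; EF_Insulation = 24+11 = 35
Expected project duration μ = 35 days. Critical path: Demolition → Excavation → Insulation.

Variance along critical path = 1.778 + 7.111 + 2.778 = 11.667; σ = √11.667 = 3.416 days.
Z = (30 − 35) / 3.416 = -1.464
P(T ≤ 30) = Φ(-1.464) ≈ 0.072

0.072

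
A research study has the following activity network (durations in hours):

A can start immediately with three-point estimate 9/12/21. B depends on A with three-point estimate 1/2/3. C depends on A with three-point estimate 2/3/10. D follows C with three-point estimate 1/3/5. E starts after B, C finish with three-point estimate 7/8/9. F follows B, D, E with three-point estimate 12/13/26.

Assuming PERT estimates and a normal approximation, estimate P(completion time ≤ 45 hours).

0.931

te_A = (9 + 4·12 + 21)/6 = 78/6 = 13; σ²_A = ((21−9)/6)² = 4.000
te_B = (1 + 4·2 + 3)/6 = 12/6 = 2; σ²_B = ((3−1)/6)² = 0.111
te_C = (2 + 4·3 + 10)/6 = 24/6 = 4; σ²_C = ((10−2)/6)² = 1.778
te_D = (1 + 4·3 + 5)/6 = 18/6 = 3; σ²_D = ((5−1)/6)² = 0.444
te_E = (7 + 4·8 + 9)/6 = 48/6 = 8; σ²_E = ((9−7)/6)² = 0.111
te_F = (12 + 4·13 + 26)/6 = 90/6 = 15; σ²_F = ((26−12)/6)² = 5.444

Forward pass:
ES_A = 0; EF_A = 13
ES_B = 13; EF_B = 13+2 = 15
ES_C = 13; EF_C = 13+4 = 17
ES_D = 17; EF_D = 17+3 = 20
ES_E = max(EF_B=15, EF_C=17) = 17; EF_E = 17+8 = 25
ES_F = max(EF_B=15, EF_D=20, EF_E=25) = 25; EF_F = 25+15 = 40
Expected project duration μ = 40 hours. Critical path: A → C → E → F.

Variance along critical path = 4.000 + 1.778 + 0.111 + 5.444 = 11.333; σ = √11.333 = 3.367 hours.
Z = (45 − 40) / 3.367 = 1.485
P(T ≤ 45) = Φ(1.485) ≈ 0.931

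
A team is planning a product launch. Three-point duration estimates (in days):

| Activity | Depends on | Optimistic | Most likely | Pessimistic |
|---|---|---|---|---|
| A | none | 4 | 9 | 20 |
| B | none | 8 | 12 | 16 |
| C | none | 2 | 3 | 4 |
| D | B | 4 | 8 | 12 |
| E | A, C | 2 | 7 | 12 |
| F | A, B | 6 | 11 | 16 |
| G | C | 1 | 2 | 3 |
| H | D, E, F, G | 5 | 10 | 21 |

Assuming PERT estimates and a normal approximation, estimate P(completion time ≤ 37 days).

0.810

te_A = (4 + 4·9 + 20)/6 = 60/6 = 10; σ²_A = ((20−4)/6)² = 7.111
te_B = (8 + 4·12 + 16)/6 = 72/6 = 12; σ²_B = ((16−8)/6)² = 1.778
te_C = (2 + 4·3 + 4)/6 = 18/6 = 3; σ²_C = ((4−2)/6)² = 0.111
te_D = (4 + 4·8 + 12)/6 = 48/6 = 8; σ²_D = ((12−4)/6)² = 1.778
te_E = (2 + 4·7 + 12)/6 = 42/6 = 7; σ²_E = ((12−2)/6)² = 2.778
te_F = (6 + 4·11 + 16)/6 = 66/6 = 11; σ²_F = ((16−6)/6)² = 2.778
te_G = (1 + 4·2 + 3)/6 = 12/6 = 2; σ²_G = ((3−1)/6)² = 0.111
te_H = (5 + 4·10 + 21)/6 = 66/6 = 11; σ²_H = ((21−5)/6)² = 7.111

Forward pass:
ES_A = 0; EF_A = 10
ES_B = 0; EF_B = 12
ES_C = 0; EF_C = 3
ES_D = 12; EF_D = 12+8 = 20
ES_E = max(EF_A=10, EF_C=3) = 10; EF_E = 10+7 = 17
ES_F = max(EF_A=10, EF_B=12) = 12; EF_F = 12+11 = 23
ES_G = 3; EF_G = 3+2 = 5
ES_H = max(EF_D=20, EF_E=17, EF_F=23, EF_G=5) = 23; EF_H = 23+11 = 34
Expected project duration μ = 34 days. Critical path: B → F → H.

Variance along critical path = 1.778 + 2.778 + 7.111 = 11.667; σ = √11.667 = 3.416 days.
Z = (37 − 34) / 3.416 = 0.878
P(T ≤ 37) = Φ(0.878) ≈ 0.810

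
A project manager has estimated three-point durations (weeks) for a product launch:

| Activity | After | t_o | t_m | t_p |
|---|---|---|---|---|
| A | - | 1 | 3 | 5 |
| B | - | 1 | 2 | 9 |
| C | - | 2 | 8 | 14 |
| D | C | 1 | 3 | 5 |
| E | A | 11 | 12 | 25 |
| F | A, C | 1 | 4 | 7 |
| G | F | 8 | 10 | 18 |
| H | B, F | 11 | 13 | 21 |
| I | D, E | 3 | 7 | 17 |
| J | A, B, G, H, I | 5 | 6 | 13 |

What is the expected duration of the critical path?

te_A = (1 + 4·3 + 5)/6 = 18/6 = 3
te_B = (1 + 4·2 + 9)/6 = 18/6 = 3
te_C = (2 + 4·8 + 14)/6 = 48/6 = 8
te_D = (1 + 4·3 + 5)/6 = 18/6 = 3
te_E = (11 + 4·12 + 25)/6 = 84/6 = 14
te_F = (1 + 4·4 + 7)/6 = 24/6 = 4
te_G = (8 + 4·10 + 18)/6 = 66/6 = 11
te_H = (11 + 4·13 + 21)/6 = 84/6 = 14
te_I = (3 + 4·7 + 17)/6 = 48/6 = 8
te_J = (5 + 4·6 + 13)/6 = 42/6 = 7

Forward pass:
ES_A = 0; EF_A = 3
ES_B = 0; EF_B = 3
ES_C = 0; EF_C = 8
ES_D = 8; EF_D = 8+3 = 11
ES_E = 3; EF_E = 3+14 = 17
ES_F = max(EF_A=3, EF_C=8) = 8; EF_F = 8+4 = 12
ES_G = 12; EF_G = 12+11 = 23
ES_H = max(EF_B=3, EF_F=12) = 12; EF_H = 12+14 = 26
ES_I = max(EF_D=11, EF_E=17) = 17; EF_I = 17+8 = 25
ES_J = max(EF_A=3, EF_B=3, EF_G=23, EF_H=26, EF_I=25) = 26; EF_J = 26+7 = 33
Expected project duration μ = 33 weeks. Critical path: C → F → H → J.

33 weeks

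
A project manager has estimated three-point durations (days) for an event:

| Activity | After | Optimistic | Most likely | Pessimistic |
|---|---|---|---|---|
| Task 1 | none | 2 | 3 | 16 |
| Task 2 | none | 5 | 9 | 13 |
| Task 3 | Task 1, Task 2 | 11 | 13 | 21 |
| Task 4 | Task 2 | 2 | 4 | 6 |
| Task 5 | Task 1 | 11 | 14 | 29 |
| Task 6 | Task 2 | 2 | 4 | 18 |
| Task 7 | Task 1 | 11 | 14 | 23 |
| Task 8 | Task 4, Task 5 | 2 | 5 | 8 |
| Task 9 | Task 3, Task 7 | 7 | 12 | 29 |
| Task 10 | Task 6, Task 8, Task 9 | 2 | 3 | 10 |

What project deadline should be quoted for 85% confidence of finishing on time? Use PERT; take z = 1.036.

45.6 days

te_Task 1 = (2 + 4·3 + 16)/6 = 30/6 = 5; σ²_Task 1 = ((16−2)/6)² = 5.444
te_Task 2 = (5 + 4·9 + 13)/6 = 54/6 = 9; σ²_Task 2 = ((13−5)/6)² = 1.778
te_Task 3 = (11 + 4·13 + 21)/6 = 84/6 = 14; σ²_Task 3 = ((21−11)/6)² = 2.778
te_Task 4 = (2 + 4·4 + 6)/6 = 24/6 = 4; σ²_Task 4 = ((6−2)/6)² = 0.444
te_Task 5 = (11 + 4·14 + 29)/6 = 96/6 = 16; σ²_Task 5 = ((29−11)/6)² = 9.000
te_Task 6 = (2 + 4·4 + 18)/6 = 36/6 = 6; σ²_Task 6 = ((18−2)/6)² = 7.111
te_Task 7 = (11 + 4·14 + 23)/6 = 90/6 = 15; σ²_Task 7 = ((23−11)/6)² = 4.000
te_Task 8 = (2 + 4·5 + 8)/6 = 30/6 = 5; σ²_Task 8 = ((8−2)/6)² = 1.000
te_Task 9 = (7 + 4·12 + 29)/6 = 84/6 = 14; σ²_Task 9 = ((29−7)/6)² = 13.444
te_Task 10 = (2 + 4·3 + 10)/6 = 24/6 = 4; σ²_Task 10 = ((10−2)/6)² = 1.778

Forward pass:
ES_Task 1 = 0; EF_Task 1 = 5
ES_Task 2 = 0; EF_Task 2 = 9
ES_Task 3 = max(EF_Task 1=5, EF_Task 2=9) = 9; EF_Task 3 = 9+14 = 23
ES_Task 4 = 9; EF_Task 4 = 9+4 = 13
ES_Task 5 = 5; EF_Task 5 = 5+16 = 21
ES_Task 6 = 9; EF_Task 6 = 9+6 = 15
ES_Task 7 = 5; EF_Task 7 = 5+15 = 20
ES_Task 8 = max(EF_Task 4=13, EF_Task 5=21) = 21; EF_Task 8 = 21+5 = 26
ES_Task 9 = max(EF_Task 3=23, EF_Task 7=20) = 23; EF_Task 9 = 23+14 = 37
ES_Task 10 = max(EF_Task 6=15, EF_Task 8=26, EF_Task 9=37) = 37; EF_Task 10 = 37+4 = 41
Expected project duration μ = 41 days. Critical path: Task 2 → Task 3 → Task 9 → Task 10.

Variance along critical path = 1.778 + 2.778 + 13.444 + 1.778 = 19.778; σ = 4.447 days.
D = μ + z·σ = 41 + 1.036·4.447 = 45.6 days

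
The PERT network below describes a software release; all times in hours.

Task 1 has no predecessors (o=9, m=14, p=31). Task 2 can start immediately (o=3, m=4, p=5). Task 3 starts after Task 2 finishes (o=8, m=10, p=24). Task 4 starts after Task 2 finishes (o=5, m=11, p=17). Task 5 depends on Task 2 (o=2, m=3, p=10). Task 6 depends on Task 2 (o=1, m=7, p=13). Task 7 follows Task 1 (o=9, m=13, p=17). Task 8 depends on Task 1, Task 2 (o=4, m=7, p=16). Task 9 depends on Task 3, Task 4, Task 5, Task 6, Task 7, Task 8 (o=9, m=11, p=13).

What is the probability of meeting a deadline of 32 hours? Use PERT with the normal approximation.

te_Task 1 = (9 + 4·14 + 31)/6 = 96/6 = 16; σ²_Task 1 = ((31−9)/6)² = 13.444
te_Task 2 = (3 + 4·4 + 5)/6 = 24/6 = 4; σ²_Task 2 = ((5−3)/6)² = 0.111
te_Task 3 = (8 + 4·10 + 24)/6 = 72/6 = 12; σ²_Task 3 = ((24−8)/6)² = 7.111
te_Task 4 = (5 + 4·11 + 17)/6 = 66/6 = 11; σ²_Task 4 = ((17−5)/6)² = 4.000
te_Task 5 = (2 + 4·3 + 10)/6 = 24/6 = 4; σ²_Task 5 = ((10−2)/6)² = 1.778
te_Task 6 = (1 + 4·7 + 13)/6 = 42/6 = 7; σ²_Task 6 = ((13−1)/6)² = 4.000
te_Task 7 = (9 + 4·13 + 17)/6 = 78/6 = 13; σ²_Task 7 = ((17−9)/6)² = 1.778
te_Task 8 = (4 + 4·7 + 16)/6 = 48/6 = 8; σ²_Task 8 = ((16−4)/6)² = 4.000
te_Task 9 = (9 + 4·11 + 13)/6 = 66/6 = 11; σ²_Task 9 = ((13−9)/6)² = 0.444

Forward pass:
ES_Task 1 = 0; EF_Task 1 = 16
ES_Task 2 = 0; EF_Task 2 = 4
ES_Task 3 = 4; EF_Task 3 = 4+12 = 16
ES_Task 4 = 4; EF_Task 4 = 4+11 = 15
ES_Task 5 = 4; EF_Task 5 = 4+4 = 8
ES_Task 6 = 4; EF_Task 6 = 4+7 = 11
ES_Task 7 = 16; EF_Task 7 = 16+13 = 29
ES_Task 8 = max(EF_Task 1=16, EF_Task 2=4) = 16; EF_Task 8 = 16+8 = 24
ES_Task 9 = max(EF_Task 3=16, EF_Task 4=15, EF_Task 5=8, EF_Task 6=11, EF_Task 7=29, EF_Task 8=24) = 29; EF_Task 9 = 29+11 = 40
Expected project duration μ = 40 hours. Critical path: Task 1 → Task 7 → Task 9.

Variance along critical path = 13.444 + 1.778 + 0.444 = 15.667; σ = √15.667 = 3.958 hours.
Z = (32 − 40) / 3.958 = -2.021
P(T ≤ 32) = Φ(-2.021) ≈ 0.022

0.022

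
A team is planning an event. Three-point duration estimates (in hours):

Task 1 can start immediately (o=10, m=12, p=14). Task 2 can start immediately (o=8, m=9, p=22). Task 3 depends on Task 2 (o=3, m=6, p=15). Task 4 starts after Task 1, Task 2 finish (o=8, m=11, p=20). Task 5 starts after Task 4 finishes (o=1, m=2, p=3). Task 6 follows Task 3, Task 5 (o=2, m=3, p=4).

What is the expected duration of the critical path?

te_Task 1 = (10 + 4·12 + 14)/6 = 72/6 = 12
te_Task 2 = (8 + 4·9 + 22)/6 = 66/6 = 11
te_Task 3 = (3 + 4·6 + 15)/6 = 42/6 = 7
te_Task 4 = (8 + 4·11 + 20)/6 = 72/6 = 12
te_Task 5 = (1 + 4·2 + 3)/6 = 12/6 = 2
te_Task 6 = (2 + 4·3 + 4)/6 = 18/6 = 3

Forward pass:
ES_Task 1 = 0; EF_Task 1 = 12
ES_Task 2 = 0; EF_Task 2 = 11
ES_Task 3 = 11; EF_Task 3 = 11+7 = 18
ES_Task 4 = max(EF_Task 1=12, EF_Task 2=11) = 12; EF_Task 4 = 12+12 = 24
ES_Task 5 = 24; EF_Task 5 = 24+2 = 26
ES_Task 6 = max(EF_Task 3=18, EF_Task 5=26) = 26; EF_Task 6 = 26+3 = 29
Expected project duration μ = 29 hours. Critical path: Task 1 → Task 4 → Task 5 → Task 6.

29 hours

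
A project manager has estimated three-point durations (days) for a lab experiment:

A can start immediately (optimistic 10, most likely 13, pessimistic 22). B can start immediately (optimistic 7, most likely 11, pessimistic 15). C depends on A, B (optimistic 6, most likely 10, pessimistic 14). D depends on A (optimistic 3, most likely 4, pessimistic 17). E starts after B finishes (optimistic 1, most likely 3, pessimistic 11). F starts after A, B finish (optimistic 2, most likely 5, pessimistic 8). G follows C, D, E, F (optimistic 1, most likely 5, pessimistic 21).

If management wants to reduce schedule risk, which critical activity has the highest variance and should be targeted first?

G

te_A = (10 + 4·13 + 22)/6 = 84/6 = 14; σ²_A = ((22−10)/6)² = 4.000
te_B = (7 + 4·11 + 15)/6 = 66/6 = 11; σ²_B = ((15−7)/6)² = 1.778
te_C = (6 + 4·10 + 14)/6 = 60/6 = 10; σ²_C = ((14−6)/6)² = 1.778
te_D = (3 + 4·4 + 17)/6 = 36/6 = 6; σ²_D = ((17−3)/6)² = 5.444
te_E = (1 + 4·3 + 11)/6 = 24/6 = 4; σ²_E = ((11−1)/6)² = 2.778
te_F = (2 + 4·5 + 8)/6 = 30/6 = 5; σ²_F = ((8−2)/6)² = 1.000
te_G = (1 + 4·5 + 21)/6 = 42/6 = 7; σ²_G = ((21−1)/6)² = 11.111

Forward pass:
ES_A = 0; EF_A = 14
ES_B = 0; EF_B = 11
ES_C = max(EF_A=14, EF_B=11) = 14; EF_C = 14+10 = 24
ES_D = 14; EF_D = 14+6 = 20
ES_E = 11; EF_E = 11+4 = 15
ES_F = max(EF_A=14, EF_B=11) = 14; EF_F = 14+5 = 19
ES_G = max(EF_C=24, EF_D=20, EF_E=15, EF_F=19) = 24; EF_G = 24+7 = 31
Expected project duration μ = 31 days. Critical path: A → C → G.

Variances on critical path: σ²_A=4.000, σ²_C=1.778, σ²_G=11.111.
Largest is σ²_G = 11.111.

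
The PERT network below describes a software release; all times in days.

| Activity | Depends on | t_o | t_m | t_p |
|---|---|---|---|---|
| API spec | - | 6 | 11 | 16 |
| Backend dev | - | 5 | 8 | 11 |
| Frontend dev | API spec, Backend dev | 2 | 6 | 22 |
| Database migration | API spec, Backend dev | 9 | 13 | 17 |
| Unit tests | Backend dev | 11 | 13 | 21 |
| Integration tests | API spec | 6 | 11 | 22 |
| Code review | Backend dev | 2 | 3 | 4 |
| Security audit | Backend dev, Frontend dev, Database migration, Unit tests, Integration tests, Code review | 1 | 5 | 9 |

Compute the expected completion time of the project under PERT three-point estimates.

te_API spec = (6 + 4·11 + 16)/6 = 66/6 = 11
te_Backend dev = (5 + 4·8 + 11)/6 = 48/6 = 8
te_Frontend dev = (2 + 4·6 + 22)/6 = 48/6 = 8
te_Database migration = (9 + 4·13 + 17)/6 = 78/6 = 13
te_Unit tests = (11 + 4·13 + 21)/6 = 84/6 = 14
te_Integration tests = (6 + 4·11 + 22)/6 = 72/6 = 12
te_Code review = (2 + 4·3 + 4)/6 = 18/6 = 3
te_Security audit = (1 + 4·5 + 9)/6 = 30/6 = 5

Forward pass:
ES_API spec = 0; EF_API spec = 11
ES_Backend dev = 0; EF_Backend dev = 8
ES_Frontend dev = max(EF_API spec=11, EF_Backend dev=8) = 11; EF_Frontend dev = 11+8 = 19
ES_Database migration = max(EF_API spec=11, EF_Backend dev=8) = 11; EF_Database migration = 11+13 = 24
ES_Unit tests = 8; EF_Unit tests = 8+14 = 22
ES_Integration tests = 11; EF_Integration tests = 11+12 = 23
ES_Code review = 8; EF_Code review = 8+3 = 11
ES_Security audit = max(EF_Backend dev=8, EF_Frontend dev=19, EF_Database migration=24, EF_Unit tests=22, EF_Integration tests=23, EF_Code review=11) = 24; EF_Security audit = 24+5 = 29
Expected project duration μ = 29 days. Critical path: API spec → Database migration → Security audit.

29 days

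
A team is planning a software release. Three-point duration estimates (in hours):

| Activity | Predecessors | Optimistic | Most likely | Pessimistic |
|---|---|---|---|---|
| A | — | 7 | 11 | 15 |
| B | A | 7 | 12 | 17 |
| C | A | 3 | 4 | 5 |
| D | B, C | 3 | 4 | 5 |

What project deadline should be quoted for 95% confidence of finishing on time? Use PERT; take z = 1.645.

30.6 hours

te_A = (7 + 4·11 + 15)/6 = 66/6 = 11; σ²_A = ((15−7)/6)² = 1.778
te_B = (7 + 4·12 + 17)/6 = 72/6 = 12; σ²_B = ((17−7)/6)² = 2.778
te_C = (3 + 4·4 + 5)/6 = 24/6 = 4; σ²_C = ((5−3)/6)² = 0.111
te_D = (3 + 4·4 + 5)/6 = 24/6 = 4; σ²_D = ((5−3)/6)² = 0.111

Forward pass:
ES_A = 0; EF_A = 11
ES_B = 11; EF_B = 11+12 = 23
ES_C = 11; EF_C = 11+4 = 15
ES_D = max(EF_B=23, EF_C=15) = 23; EF_D = 23+4 = 27
Expected project duration μ = 27 hours. Critical path: A → B → D.

Variance along critical path = 1.778 + 2.778 + 0.111 = 4.667; σ = 2.160 hours.
D = μ + z·σ = 27 + 1.645·2.160 = 30.6 hours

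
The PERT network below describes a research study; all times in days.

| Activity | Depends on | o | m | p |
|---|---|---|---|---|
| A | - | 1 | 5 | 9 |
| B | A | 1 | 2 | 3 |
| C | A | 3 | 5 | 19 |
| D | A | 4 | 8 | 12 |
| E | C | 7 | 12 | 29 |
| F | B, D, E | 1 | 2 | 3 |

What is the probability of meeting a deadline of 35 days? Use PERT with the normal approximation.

te_A = (1 + 4·5 + 9)/6 = 30/6 = 5; σ²_A = ((9−1)/6)² = 1.778
te_B = (1 + 4·2 + 3)/6 = 12/6 = 2; σ²_B = ((3−1)/6)² = 0.111
te_C = (3 + 4·5 + 19)/6 = 42/6 = 7; σ²_C = ((19−3)/6)² = 7.111
te_D = (4 + 4·8 + 12)/6 = 48/6 = 8; σ²_D = ((12−4)/6)² = 1.778
te_E = (7 + 4·12 + 29)/6 = 84/6 = 14; σ²_E = ((29−7)/6)² = 13.444
te_F = (1 + 4·2 + 3)/6 = 12/6 = 2; σ²_F = ((3−1)/6)² = 0.111

Forward pass:
ES_A = 0; EF_A = 5
ES_B = 5; EF_B = 5+2 = 7
ES_C = 5; EF_C = 5+7 = 12
ES_D = 5; EF_D = 5+8 = 13
ES_E = 12; EF_E = 12+14 = 26
ES_F = max(EF_B=7, EF_D=13, EF_E=26) = 26; EF_F = 26+2 = 28
Expected project duration μ = 28 days. Critical path: A → C → E → F.

Variance along critical path = 1.778 + 7.111 + 13.444 + 0.111 = 22.444; σ = √22.444 = 4.738 days.
Z = (35 − 28) / 4.738 = 1.478
P(T ≤ 35) = Φ(1.478) ≈ 0.930

0.930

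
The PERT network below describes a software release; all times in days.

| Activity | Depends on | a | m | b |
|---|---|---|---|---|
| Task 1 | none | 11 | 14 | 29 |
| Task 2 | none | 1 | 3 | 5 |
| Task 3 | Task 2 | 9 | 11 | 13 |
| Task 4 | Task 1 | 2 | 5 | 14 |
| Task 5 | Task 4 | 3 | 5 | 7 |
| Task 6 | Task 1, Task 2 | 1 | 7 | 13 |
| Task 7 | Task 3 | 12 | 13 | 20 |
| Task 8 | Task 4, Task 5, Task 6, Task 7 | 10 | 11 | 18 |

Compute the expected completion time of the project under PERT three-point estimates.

te_Task 1 = (11 + 4·14 + 29)/6 = 96/6 = 16
te_Task 2 = (1 + 4·3 + 5)/6 = 18/6 = 3
te_Task 3 = (9 + 4·11 + 13)/6 = 66/6 = 11
te_Task 4 = (2 + 4·5 + 14)/6 = 36/6 = 6
te_Task 5 = (3 + 4·5 + 7)/6 = 30/6 = 5
te_Task 6 = (1 + 4·7 + 13)/6 = 42/6 = 7
te_Task 7 = (12 + 4·13 + 20)/6 = 84/6 = 14
te_Task 8 = (10 + 4·11 + 18)/6 = 72/6 = 12

Forward pass:
ES_Task 1 = 0; EF_Task 1 = 16
ES_Task 2 = 0; EF_Task 2 = 3
ES_Task 3 = 3; EF_Task 3 = 3+11 = 14
ES_Task 4 = 16; EF_Task 4 = 16+6 = 22
ES_Task 5 = 22; EF_Task 5 = 22+5 = 27
ES_Task 6 = max(EF_Task 1=16, EF_Task 2=3) = 16; EF_Task 6 = 16+7 = 23
ES_Task 7 = 14; EF_Task 7 = 14+14 = 28
ES_Task 8 = max(EF_Task 4=22, EF_Task 5=27, EF_Task 6=23, EF_Task 7=28) = 28; EF_Task 8 = 28+12 = 40
Expected project duration μ = 40 days. Critical path: Task 2 → Task 3 → Task 7 → Task 8.

40 days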